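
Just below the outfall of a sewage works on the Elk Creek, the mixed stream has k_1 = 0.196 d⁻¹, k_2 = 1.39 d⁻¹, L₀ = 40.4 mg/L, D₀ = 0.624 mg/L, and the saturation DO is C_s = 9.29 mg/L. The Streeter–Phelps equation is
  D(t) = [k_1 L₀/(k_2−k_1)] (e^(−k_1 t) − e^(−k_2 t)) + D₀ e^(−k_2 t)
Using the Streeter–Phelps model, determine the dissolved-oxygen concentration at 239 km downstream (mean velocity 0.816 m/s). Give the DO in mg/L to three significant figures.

Travel time t = x/v = 239 km / (0.816 m/s) = 239000 m / 0.816 m/s = 292900 s = 3.390 d.
k_1 L₀/(k_2−k_1) = 0.196×40.4/(1.39−0.196) = 7.918/1.194 = 6.632 mg/L.
e^(−k_1 t) = e^(−0.196×3.390) = 0.5146; e^(−k_2 t) = e^(−1.39×3.390) = 0.008986.
D = 6.632 × (0.5146 − 0.008986) + 0.624 × 0.008986 = 3.353 + 0.005608 = 3.359 mg/L.
DO = C_s − D = 9.29 − 3.359 = 5.931 mg/L.

DO ≈ 5.93 mg/L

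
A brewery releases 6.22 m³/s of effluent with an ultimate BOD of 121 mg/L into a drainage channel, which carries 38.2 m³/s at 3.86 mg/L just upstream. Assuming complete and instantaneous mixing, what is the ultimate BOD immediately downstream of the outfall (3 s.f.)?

20.3 mg/L

Flow-weighted mixing: C = (Q_r C_r + Q_w C_w)/(Q_r + Q_w)
= (38.2×3.86 + 6.22×121)/(38.2 + 6.22) = 900.1/44.42 = 20.26 mg/L.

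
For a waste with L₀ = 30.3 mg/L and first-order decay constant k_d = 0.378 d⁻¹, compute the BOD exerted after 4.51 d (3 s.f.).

y ≈ 24.8 mg/L

y_t = L₀(1 − e^(−k_d t)) = 30.3 × (1 − e^(−0.378×4.51))
= 30.3 × (1 − 0.1818) = 30.3 × 0.8182 = 24.79 mg/L.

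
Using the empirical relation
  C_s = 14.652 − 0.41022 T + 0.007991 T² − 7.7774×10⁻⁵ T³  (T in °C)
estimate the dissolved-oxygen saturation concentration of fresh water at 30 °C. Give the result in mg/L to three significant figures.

C_s ≈ 7.44 mg/L

C_s = 14.652 − 0.41022×30 + 0.007991×30² − 7.7774×10⁻⁵×30³ = 7.437 mg/L.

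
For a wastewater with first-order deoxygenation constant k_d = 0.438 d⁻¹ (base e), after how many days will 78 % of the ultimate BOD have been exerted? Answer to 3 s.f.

t ≈ 3.46 d

y/L₀ = 1 − e^(−k_d t) = 0.78 ⇒ e^(−k_d t) = 0.220
t = −ln(0.220) / 0.438 = 1.514 / 0.438 = 3.457 d.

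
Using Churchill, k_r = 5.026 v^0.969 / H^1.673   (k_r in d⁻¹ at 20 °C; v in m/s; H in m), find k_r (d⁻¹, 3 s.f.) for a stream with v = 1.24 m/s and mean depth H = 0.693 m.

k_r ≈ 11.4 d⁻¹

k_r = 5.026 × 1.24^0.969 / 0.693^1.673 = 5.026 × 1.232 / 0.5414 = 11.43 d⁻¹.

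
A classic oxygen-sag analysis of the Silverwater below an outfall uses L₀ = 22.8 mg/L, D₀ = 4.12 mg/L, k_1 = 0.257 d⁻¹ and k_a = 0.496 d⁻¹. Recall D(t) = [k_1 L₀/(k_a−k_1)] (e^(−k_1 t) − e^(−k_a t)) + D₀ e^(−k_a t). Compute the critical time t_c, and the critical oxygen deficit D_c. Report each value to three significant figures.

t_c = [1/(k_a−k_1)] ln[(k_a/k_1)(1 − D₀(k_a−k_1)/(k_1 L₀))]
= [1/(0.496−0.257)] ln[(0.496/0.257)(1 − 4.12×0.2390/(0.257×22.8))]
= (1/0.2390) ln[1.930 × 0.8320] = 4.184 × ln(1.606) = 4.184 × 0.4735 = 1.981 d.
L(t_c) = L₀ e^(−k_1 t_c) = 22.8 × 0.6010 = 13.70 mg/L, and at the critical point k_a D_c = k_1 L, so D_c = (0.257/0.496) × 13.70 = 7.100 mg/L.

t_c ≈ 1.98 d; D_c ≈ 7.10 mg/L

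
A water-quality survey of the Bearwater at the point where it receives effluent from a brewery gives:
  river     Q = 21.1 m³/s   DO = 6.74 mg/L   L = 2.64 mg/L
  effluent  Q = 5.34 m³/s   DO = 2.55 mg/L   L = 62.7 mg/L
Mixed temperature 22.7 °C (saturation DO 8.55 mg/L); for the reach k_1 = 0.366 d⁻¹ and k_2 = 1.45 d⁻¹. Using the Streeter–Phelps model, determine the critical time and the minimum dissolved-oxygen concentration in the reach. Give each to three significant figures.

t_c ≈ 0.568 d; minimum DO ≈ 5.52 mg/L

Mixed DO = (21.1×6.74 + 5.34×2.55)/(21.1+5.34) = 155.8/26.44 = 5.894 mg/L.
Mixed L₀ = (21.1×2.64 + 5.34×62.7)/(26.44) = 390.5/26.44 = 14.77 mg/L.
Initial deficit D₀ = C_s − DO₀ = 8.55 − 5.894 = 2.656 mg/L.
t_c = (1/1.084) ln[(1.45/0.366)(1 − 2.656×1.084/(0.366×14.77))] = 0.9225 × ln(1.852) = 0.5683 d.
D_c = (0.366/1.45) × 14.77 × e^(−0.366×0.5683) = 0.2524 × 14.77 × 0.8122 = 3.028 mg/L.
Minimum DO = 8.55 − 3.028 = 5.522 mg/L.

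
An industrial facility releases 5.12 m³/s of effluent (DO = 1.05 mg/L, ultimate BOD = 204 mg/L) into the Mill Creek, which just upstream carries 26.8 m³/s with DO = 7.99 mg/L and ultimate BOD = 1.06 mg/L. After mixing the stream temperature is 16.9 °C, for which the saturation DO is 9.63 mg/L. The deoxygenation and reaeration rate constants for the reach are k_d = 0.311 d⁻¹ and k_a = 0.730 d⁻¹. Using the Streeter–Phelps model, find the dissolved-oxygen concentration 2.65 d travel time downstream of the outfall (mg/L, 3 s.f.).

Mixed DO = (26.8×7.99 + 5.12×1.05)/(26.8+5.12) = 219.5/31.92 = 6.877 mg/L.
Mixed L₀ = (26.8×1.06 + 5.12×204)/(31.92) = 1073/31.92 = 33.61 mg/L.
Initial deficit D₀ = C_s − DO₀ = 9.63 − 6.877 = 2.753 mg/L.
D(2.65) = [0.311×33.61/(0.730−0.311)](e^(−0.311×2.65) − e^(−0.730×2.65)) + 2.753 e^(−0.730×2.65)
= 24.95 × (0.4386 − 0.1445) + 2.753 × 0.1445 = 7.735 mg/L.
DO = 9.63 − 7.735 = 1.895 mg/L.

DO ≈ 1.89 mg/L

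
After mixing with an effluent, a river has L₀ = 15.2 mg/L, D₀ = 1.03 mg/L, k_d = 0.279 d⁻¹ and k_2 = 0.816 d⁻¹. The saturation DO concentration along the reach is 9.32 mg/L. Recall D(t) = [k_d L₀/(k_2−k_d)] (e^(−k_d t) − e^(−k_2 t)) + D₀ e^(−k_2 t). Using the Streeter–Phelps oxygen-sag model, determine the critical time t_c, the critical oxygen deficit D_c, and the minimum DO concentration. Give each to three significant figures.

t_c ≈ 1.74 d; D_c ≈ 3.20 mg/L; min DO ≈ 6.12 mg/L

With k_2/k_d = 2.925 and 1 − D₀(k_2−k_d)/(k_d L₀) = 0.8696,
t_c = ln(2.925 × 0.8696) / (0.816 − 0.279) = ln(2.543) / 0.5370 = 0.9335/0.5370 = 1.738 d.
D_c = (k_d/k_2) L₀ e^(−k_d t_c) = (0.279/0.816) × 15.2 × e^(−0.279×1.738) = 0.3419 × 15.2 × 0.6157 = 3.200 mg/L.
Minimum DO = C_s − D_c = 9.32 − 3.200 = 6.120 mg/L.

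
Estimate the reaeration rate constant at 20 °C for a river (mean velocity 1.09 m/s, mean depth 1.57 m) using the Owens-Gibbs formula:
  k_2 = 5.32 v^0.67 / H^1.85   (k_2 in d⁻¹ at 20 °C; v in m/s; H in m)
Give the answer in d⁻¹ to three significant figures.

k_2 ≈ 2.45 d⁻¹

k_2 = 5.32 × 1.09^0.67 / 1.57^1.85 = 5.32 × 1.059 / 2.304 = 2.447 d⁻¹.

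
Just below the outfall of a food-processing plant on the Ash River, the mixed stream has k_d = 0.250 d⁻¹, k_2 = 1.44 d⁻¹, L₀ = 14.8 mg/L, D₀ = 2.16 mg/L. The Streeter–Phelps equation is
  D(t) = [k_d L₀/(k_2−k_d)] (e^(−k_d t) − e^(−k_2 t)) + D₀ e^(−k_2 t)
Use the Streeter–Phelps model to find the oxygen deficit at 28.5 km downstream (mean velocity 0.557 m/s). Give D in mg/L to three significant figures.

D ≈ 2.28 mg/L

Travel time t = x/v = 28.5 km / (0.557 m/s) = 28500 m / 0.557 m/s = 51170 s = 0.5922 d.
k_d L₀/(k_2−k_d) = 0.250×14.8/(1.44−0.250) = 3.700/1.190 = 3.109 mg/L.
e^(−k_d t) = e^(−0.250×0.5922) = 0.8624; e^(−k_2 t) = e^(−1.44×0.5922) = 0.4262.
D = 3.109 × (0.8624 − 0.4262) + 2.16 × 0.4262 = 1.356 + 0.9207 = 2.277 mg/L.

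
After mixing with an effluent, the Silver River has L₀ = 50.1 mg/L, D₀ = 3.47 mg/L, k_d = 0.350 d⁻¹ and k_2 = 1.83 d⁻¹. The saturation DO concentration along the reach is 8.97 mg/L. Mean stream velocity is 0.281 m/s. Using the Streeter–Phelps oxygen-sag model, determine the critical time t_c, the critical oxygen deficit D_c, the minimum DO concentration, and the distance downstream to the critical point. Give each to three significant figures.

t_c ≈ 0.884 d; D_c ≈ 7.03 mg/L; min DO ≈ 1.94 mg/L; x_c ≈ 21.5 km

At the critical point dD/dt = 0, so k_d L₀ e^(−k_d t) = k_2 D. Substituting D(t) from the Streeter–Phelps equation and solving for t gives
t_c = ln[(k_2/k_d)(1 − D₀(k_2−k_d)/(k_d L₀))] / (k_2−k_d).
Here k_2−k_d = 1.480 d⁻¹ and 1 − D₀(k_2−k_d)/(k_d L₀) = 1 − 3.47×1.480/(0.350×50.1) = 0.7071, so
t_c = ln(5.229 × 0.7071) / 1.480 = 1.308 / 1.480 = 0.8835 d.
L(t_c) = L₀ e^(−k_d t_c) = 50.1 × 0.7340 = 36.77 mg/L, and at the critical point k_2 D_c = k_d L, so D_c = (0.350/1.83) × 36.77 = 7.033 mg/L.
Minimum DO = C_s − D_c = 8.97 − 7.033 = 1.937 mg/L.
x_c = v t_c = 0.281 m/s × 0.8835 d × 86400 s/d = 21450 m ≈ 21.5 km.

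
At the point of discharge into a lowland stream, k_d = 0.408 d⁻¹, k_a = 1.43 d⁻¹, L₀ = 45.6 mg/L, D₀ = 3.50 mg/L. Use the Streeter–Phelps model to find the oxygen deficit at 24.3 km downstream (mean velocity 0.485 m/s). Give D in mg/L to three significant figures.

Travel time t = x/v = 24.3 km / (0.485 m/s) = 24300 m / 0.485 m/s = 50100 s = 0.5799 d.
k_d L₀/(k_a−k_d) = 0.408×45.6/(1.43−0.408) = 18.60/1.022 = 18.20 mg/L.
e^(−k_d t) = e^(−0.408×0.5799) = 0.7893; e^(−k_a t) = e^(−1.43×0.5799) = 0.4364.
D = 18.20 × (0.7893 − 0.4364) + 3.50 × 0.4364 = 6.425 + 1.527 = 7.952 mg/L.

D ≈ 7.95 mg/L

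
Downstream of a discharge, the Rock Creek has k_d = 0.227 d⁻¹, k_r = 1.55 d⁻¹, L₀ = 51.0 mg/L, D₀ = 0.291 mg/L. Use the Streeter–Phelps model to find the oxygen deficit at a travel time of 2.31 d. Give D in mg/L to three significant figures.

D ≈ 4.94 mg/L

k_d L₀/(k_r−k_d) = 0.227×51.0/(1.55−0.227) = 11.58/1.323 = 8.751 mg/L.
e^(−k_d t) = e^(−0.227×2.310) = 0.5919; e^(−k_r t) = e^(−1.55×2.310) = 0.02786.
D = 8.751 × (0.5919 − 0.02786) + 0.291 × 0.02786 = 4.936 + 0.008108 = 4.944 mg/L.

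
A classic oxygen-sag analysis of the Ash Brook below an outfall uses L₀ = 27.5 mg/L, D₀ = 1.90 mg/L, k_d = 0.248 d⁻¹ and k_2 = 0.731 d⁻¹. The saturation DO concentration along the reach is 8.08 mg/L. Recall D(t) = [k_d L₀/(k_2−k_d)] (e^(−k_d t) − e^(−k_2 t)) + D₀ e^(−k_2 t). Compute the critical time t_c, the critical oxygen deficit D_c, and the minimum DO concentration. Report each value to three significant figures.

t_c = [1/(k_2−k_d)] ln[(k_2/k_d)(1 − D₀(k_2−k_d)/(k_d L₀))]
= [1/(0.731−0.248)] ln[(0.731/0.248)(1 − 1.90×0.4830/(0.248×27.5))]
= (1/0.4830) ln[2.948 × 0.8654] = 2.070 × ln(2.551) = 2.070 × 0.9365 = 1.939 d.
D_c = (k_d/k_2) L₀ e^(−k_d t_c) = (0.248/0.731) × 27.5 × e^(−0.248×1.939) = 0.3393 × 27.5 × 0.6183 = 5.768 mg/L.
Minimum DO = C_s − D_c = 8.08 − 5.768 = 2.312 mg/L.

t_c ≈ 1.94 d; D_c ≈ 5.77 mg/L; min DO ≈ 2.31 mg/L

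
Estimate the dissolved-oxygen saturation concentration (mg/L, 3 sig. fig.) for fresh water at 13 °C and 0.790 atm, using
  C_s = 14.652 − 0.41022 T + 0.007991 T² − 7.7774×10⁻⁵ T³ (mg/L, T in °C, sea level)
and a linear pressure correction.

At sea level: C_s = 14.652 − 0.41022×13 + 0.007991×13² − 7.7774×10⁻⁵×13³ = 10.50 mg/L.
Pressure correction: C_s' = 10.50 × 0.790 = 8.294 mg/L.

C_s ≈ 8.29 mg/L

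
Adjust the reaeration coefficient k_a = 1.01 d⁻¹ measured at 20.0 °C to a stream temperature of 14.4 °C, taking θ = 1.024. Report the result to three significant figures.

k_a(T₂) = k_a(T₁) · θ^(T₂−T₁) = 1.01 × 1.024^(14.4−20.0)
= 1.01 × 1.024^-5.60 = 1.01 × 0.8756 = 0.8844 d⁻¹.

k_a ≈ 0.884 d⁻¹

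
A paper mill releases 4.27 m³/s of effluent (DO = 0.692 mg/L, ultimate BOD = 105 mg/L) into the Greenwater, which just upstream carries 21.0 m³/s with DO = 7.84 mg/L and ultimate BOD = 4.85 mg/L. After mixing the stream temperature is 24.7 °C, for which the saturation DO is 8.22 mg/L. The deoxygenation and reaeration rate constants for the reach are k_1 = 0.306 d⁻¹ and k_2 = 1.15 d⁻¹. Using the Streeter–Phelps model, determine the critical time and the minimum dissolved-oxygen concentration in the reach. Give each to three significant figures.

t_c ≈ 1.30 d; minimum DO ≈ 4.33 mg/L

Mixed DO = (21.0×7.84 + 4.27×0.692)/(21.0+4.27) = 167.6/25.27 = 6.632 mg/L.
Mixed L₀ = (21.0×4.85 + 4.27×105)/(25.27) = 550.2/25.27 = 21.77 mg/L.
Initial deficit D₀ = C_s − DO₀ = 8.22 − 6.632 = 1.588 mg/L.
t_c = (1/0.8440) ln[(1.15/0.306)(1 − 1.588×0.8440/(0.306×21.77))] = 1.185 × ln(3.002) = 1.303 d.
D_c = (0.306/1.15) × 21.77 × e^(−0.306×1.303) = 0.2661 × 21.77 × 0.6713 = 3.889 mg/L.
Minimum DO = 8.22 − 3.889 = 4.331 mg/L.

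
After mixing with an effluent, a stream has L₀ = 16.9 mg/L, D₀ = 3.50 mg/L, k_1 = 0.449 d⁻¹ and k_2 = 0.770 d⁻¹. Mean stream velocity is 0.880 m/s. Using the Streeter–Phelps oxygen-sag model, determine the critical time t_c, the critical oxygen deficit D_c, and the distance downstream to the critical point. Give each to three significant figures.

t_c ≈ 1.18 d; D_c ≈ 5.80 mg/L; x_c ≈ 89.8 km

At the critical point dD/dt = 0, so k_1 L₀ e^(−k_1 t) = k_2 D. Substituting D(t) from the Streeter–Phelps equation and solving for t gives
t_c = ln[(k_2/k_1)(1 − D₀(k_2−k_1)/(k_1 L₀))] / (k_2−k_1).
Here k_2−k_1 = 0.3210 d⁻¹ and 1 − D₀(k_2−k_1)/(k_1 L₀) = 1 − 3.50×0.3210/(0.449×16.9) = 0.8519, so
t_c = ln(1.715 × 0.8519) / 0.3210 = 0.3791 / 0.3210 = 1.181 d.
L(t_c) = L₀ e^(−k_1 t_c) = 16.9 × 0.5884 = 9.944 mg/L, and at the critical point k_2 D_c = k_1 L, so D_c = (0.449/0.770) × 9.944 = 5.799 mg/L.
x_c = v t_c = 0.880 m/s × 1.181 d × 86400 s/d = 89800 m ≈ 89.8 km.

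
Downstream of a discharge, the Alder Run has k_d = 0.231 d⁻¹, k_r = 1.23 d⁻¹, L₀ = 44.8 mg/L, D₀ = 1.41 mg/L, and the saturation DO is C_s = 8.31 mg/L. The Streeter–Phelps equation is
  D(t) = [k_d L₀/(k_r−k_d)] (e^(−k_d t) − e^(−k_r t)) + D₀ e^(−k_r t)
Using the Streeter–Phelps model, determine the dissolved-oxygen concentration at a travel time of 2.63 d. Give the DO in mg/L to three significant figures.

k_d L₀/(k_r−k_d) = 0.231×44.8/(1.23−0.231) = 10.35/0.9990 = 10.36 mg/L.
e^(−k_d t) = e^(−0.231×2.630) = 0.5447; e^(−k_r t) = e^(−1.23×2.630) = 0.03936.
D = 10.36 × (0.5447 − 0.03936) + 1.41 × 0.03936 = 5.235 + 0.05550 = 5.290 mg/L.
DO = C_s − D = 8.31 − 5.290 = 3.020 mg/L.

DO ≈ 3.02 mg/L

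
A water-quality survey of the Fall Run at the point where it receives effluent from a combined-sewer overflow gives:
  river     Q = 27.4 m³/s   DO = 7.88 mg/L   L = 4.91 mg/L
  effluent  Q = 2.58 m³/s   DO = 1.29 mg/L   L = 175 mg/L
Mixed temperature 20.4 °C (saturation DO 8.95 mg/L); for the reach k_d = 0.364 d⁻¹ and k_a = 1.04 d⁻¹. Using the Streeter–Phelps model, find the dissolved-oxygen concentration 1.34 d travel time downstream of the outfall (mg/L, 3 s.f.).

DO ≈ 4.69 mg/L

Mixed DO = (27.4×7.88 + 2.58×1.29)/(27.4+2.58) = 219.2/29.98 = 7.313 mg/L.
Mixed L₀ = (27.4×4.91 + 2.58×175)/(29.98) = 586.0/29.98 = 19.55 mg/L.
Initial deficit D₀ = C_s − DO₀ = 8.95 − 7.313 = 1.637 mg/L.
D(1.34) = [0.364×19.55/(1.04−0.364)](e^(−0.364×1.34) − e^(−1.04×1.34)) + 1.637 e^(−1.04×1.34)
= 10.53 × (0.6140 − 0.2482) + 1.637 × 0.2482 = 4.257 mg/L.
DO = 8.95 − 4.257 = 4.693 mg/L.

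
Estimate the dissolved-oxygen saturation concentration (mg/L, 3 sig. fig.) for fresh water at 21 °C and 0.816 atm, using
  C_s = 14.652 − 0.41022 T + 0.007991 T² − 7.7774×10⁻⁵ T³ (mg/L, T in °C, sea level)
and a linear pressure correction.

C_s ≈ 7.21 mg/L

At sea level: C_s = 14.652 − 0.41022×21 + 0.007991×21² − 7.7774×10⁻⁵×21³ = 8.841 mg/L.
Pressure correction: C_s' = 8.841 × 0.816 = 7.214 mg/L.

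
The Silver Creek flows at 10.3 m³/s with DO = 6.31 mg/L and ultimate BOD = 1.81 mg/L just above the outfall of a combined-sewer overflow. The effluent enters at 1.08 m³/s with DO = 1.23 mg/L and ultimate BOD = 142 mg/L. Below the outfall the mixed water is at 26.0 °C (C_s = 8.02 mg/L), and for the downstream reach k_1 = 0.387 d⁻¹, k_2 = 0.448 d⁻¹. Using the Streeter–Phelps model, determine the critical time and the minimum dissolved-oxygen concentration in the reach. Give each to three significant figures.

Mixed DO = (10.3×6.31 + 1.08×1.23)/(10.3+1.08) = 66.32/11.38 = 5.828 mg/L.
Mixed L₀ = (10.3×1.81 + 1.08×142)/(11.38) = 172.0/11.38 = 15.11 mg/L.
Initial deficit D₀ = C_s − DO₀ = 8.02 − 5.828 = 2.192 mg/L.
t_c = (1/0.06100) ln[(0.448/0.387)(1 − 2.192×0.06100/(0.387×15.11))] = 16.39 × ln(1.131) = 2.020 d.
D_c = (0.387/0.448) × 15.11 × e^(−0.387×2.020) = 0.8638 × 15.11 × 0.4575 = 5.974 mg/L.
Minimum DO = 8.02 − 5.974 = 2.046 mg/L.

t_c ≈ 2.02 d; minimum DO ≈ 2.05 mg/L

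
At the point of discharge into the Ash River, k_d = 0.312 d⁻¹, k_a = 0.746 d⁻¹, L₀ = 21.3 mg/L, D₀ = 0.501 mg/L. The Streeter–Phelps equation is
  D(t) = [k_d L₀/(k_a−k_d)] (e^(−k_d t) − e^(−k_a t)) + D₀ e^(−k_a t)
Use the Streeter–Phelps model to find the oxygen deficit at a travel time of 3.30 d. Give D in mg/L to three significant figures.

D ≈ 4.21 mg/L

k_d L₀/(k_a−k_d) = 0.312×21.3/(0.746−0.312) = 6.646/0.4340 = 15.31 mg/L.
e^(−k_d t) = e^(−0.312×3.300) = 0.3571; e^(−k_a t) = e^(−0.746×3.300) = 0.08528.
D = 15.31 × (0.3571 − 0.08528) + 0.501 × 0.08528 = 4.163 + 0.04273 = 4.206 mg/L.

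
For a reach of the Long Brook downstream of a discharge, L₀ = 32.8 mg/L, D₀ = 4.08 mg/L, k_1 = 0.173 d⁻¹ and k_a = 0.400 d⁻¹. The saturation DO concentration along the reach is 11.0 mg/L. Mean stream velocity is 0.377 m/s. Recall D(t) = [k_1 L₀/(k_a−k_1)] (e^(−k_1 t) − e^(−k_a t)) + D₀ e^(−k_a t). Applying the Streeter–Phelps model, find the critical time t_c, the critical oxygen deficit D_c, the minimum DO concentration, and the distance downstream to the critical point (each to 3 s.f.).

At the critical point dD/dt = 0, so k_1 L₀ e^(−k_1 t) = k_a D. Substituting D(t) from the Streeter–Phelps equation and solving for t gives
t_c = ln[(k_a/k_1)(1 − D₀(k_a−k_1)/(k_1 L₀))] / (k_a−k_1).
Here k_a−k_1 = 0.2270 d⁻¹ and 1 − D₀(k_a−k_1)/(k_1 L₀) = 1 − 4.08×0.2270/(0.173×32.8) = 0.8368, so
t_c = ln(2.312 × 0.8368) / 0.2270 = 0.6600 / 0.2270 = 2.907 d.
L(t_c) = L₀ e^(−k_1 t_c) = 32.8 × 0.6047 = 19.83 mg/L, and at the critical point k_a D_c = k_1 L, so D_c = (0.173/0.400) × 19.83 = 8.579 mg/L.
Minimum DO = C_s − D_c = 11.0 − 8.579 = 2.421 mg/L.
x_c = v t_c = 0.377 m/s × 2.907 d × 86400 s/d = 94700 m ≈ 94.7 km.

t_c ≈ 2.91 d; D_c ≈ 8.58 mg/L; min DO ≈ 2.42 mg/L; x_c ≈ 94.7 km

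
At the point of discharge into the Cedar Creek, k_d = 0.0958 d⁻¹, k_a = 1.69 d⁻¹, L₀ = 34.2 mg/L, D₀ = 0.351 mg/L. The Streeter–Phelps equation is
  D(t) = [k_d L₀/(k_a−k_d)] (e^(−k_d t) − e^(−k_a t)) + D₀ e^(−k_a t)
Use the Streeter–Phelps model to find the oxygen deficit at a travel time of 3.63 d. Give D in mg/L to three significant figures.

D ≈ 1.45 mg/L

k_d L₀/(k_a−k_d) = 0.0958×34.2/(1.69−0.0958) = 3.276/1.594 = 2.055 mg/L.
e^(−k_d t) = e^(−0.0958×3.630) = 0.7063; e^(−k_a t) = e^(−1.69×3.630) = 0.002166.
D = 2.055 × (0.7063 − 0.002166) + 0.351 × 0.002166 = 1.447 + 0.0007604 = 1.448 mg/L.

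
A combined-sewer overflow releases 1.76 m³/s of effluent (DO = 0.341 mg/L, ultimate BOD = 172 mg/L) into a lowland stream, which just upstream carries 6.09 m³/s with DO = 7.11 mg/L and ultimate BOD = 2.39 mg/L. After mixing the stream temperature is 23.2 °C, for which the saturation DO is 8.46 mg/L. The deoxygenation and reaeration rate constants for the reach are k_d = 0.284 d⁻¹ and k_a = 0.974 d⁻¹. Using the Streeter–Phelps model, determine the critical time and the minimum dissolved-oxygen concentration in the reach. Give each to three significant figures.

t_c ≈ 1.51 d; minimum DO ≈ 0.789 mg/L

Mixed DO = (6.09×7.11 + 1.76×0.341)/(6.09+1.76) = 43.90/7.850 = 5.592 mg/L.
Mixed L₀ = (6.09×2.39 + 1.76×172)/(7.850) = 317.3/7.850 = 40.42 mg/L.
Initial deficit D₀ = C_s − DO₀ = 8.46 − 5.592 = 2.868 mg/L.
t_c = (1/0.6900) ln[(0.974/0.284)(1 − 2.868×0.6900/(0.284×40.42))] = 1.449 × ln(2.838) = 1.512 d.
D_c = (0.284/0.974) × 40.42 × e^(−0.284×1.512) = 0.2916 × 40.42 × 0.6509 = 7.671 mg/L.
Minimum DO = 8.46 − 7.671 = 0.7891 mg/L.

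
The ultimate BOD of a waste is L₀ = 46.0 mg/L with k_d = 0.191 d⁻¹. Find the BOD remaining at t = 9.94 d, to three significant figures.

L_t = L₀ e^(−k_d t) = 46.0 × e^(−0.191×9.94) = 46.0 × 0.1498 = 6.890 mg/L.

L ≈ 6.89 mg/L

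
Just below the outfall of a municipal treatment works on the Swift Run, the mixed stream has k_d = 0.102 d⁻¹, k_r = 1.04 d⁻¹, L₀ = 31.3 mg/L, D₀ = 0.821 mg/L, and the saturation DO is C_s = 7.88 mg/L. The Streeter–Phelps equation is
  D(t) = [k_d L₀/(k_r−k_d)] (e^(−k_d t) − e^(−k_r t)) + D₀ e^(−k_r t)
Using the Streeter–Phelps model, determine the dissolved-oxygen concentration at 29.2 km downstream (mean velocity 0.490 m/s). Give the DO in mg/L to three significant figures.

DO ≈ 5.97 mg/L

Travel time t = x/v = 29.2 km / (0.490 m/s) = 29200 m / 0.490 m/s = 59590 s = 0.6897 d.
k_d L₀/(k_r−k_d) = 0.102×31.3/(1.04−0.102) = 3.193/0.9380 = 3.404 mg/L.
e^(−k_d t) = e^(−0.102×0.6897) = 0.9321; e^(−k_r t) = e^(−1.04×0.6897) = 0.4881.
D = 3.404 × (0.9321 − 0.4881) + 0.821 × 0.4881 = 1.511 + 0.4007 = 1.912 mg/L.
DO = C_s − D = 7.88 − 1.912 = 5.968 mg/L.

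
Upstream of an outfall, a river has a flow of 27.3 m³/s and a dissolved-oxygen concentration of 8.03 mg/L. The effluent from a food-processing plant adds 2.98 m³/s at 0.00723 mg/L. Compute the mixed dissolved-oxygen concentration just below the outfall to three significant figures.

7.24 mg/L

Flow-weighted mixing: C = (Q_r C_r + Q_w C_w)/(Q_r + Q_w)
= (27.3×8.03 + 2.98×0.00723)/(27.3 + 2.98) = 219.2/30.28 = 7.240 mg/L.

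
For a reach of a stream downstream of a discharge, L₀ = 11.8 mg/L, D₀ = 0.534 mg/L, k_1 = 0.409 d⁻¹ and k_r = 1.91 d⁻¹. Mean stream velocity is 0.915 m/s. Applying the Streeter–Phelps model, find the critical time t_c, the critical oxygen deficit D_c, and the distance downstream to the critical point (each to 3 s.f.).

t_c ≈ 0.906 d; D_c ≈ 1.74 mg/L; x_c ≈ 71.6 km

With k_r/k_1 = 4.670 and 1 − D₀(k_r−k_1)/(k_1 L₀) = 0.8339,
t_c = ln(4.670 × 0.8339) / (1.91 − 0.409) = ln(3.894) / 1.501 = 1.360/1.501 = 0.9057 d.
D_c = (k_1/k_r) L₀ e^(−k_1 t_c) = (0.409/1.91) × 11.8 × e^(−0.409×0.9057) = 0.2141 × 11.8 × 0.6904 = 1.745 mg/L.
x_c = v t_c = 0.915 m/s × 0.9057 d × 86400 s/d = 71600 m ≈ 71.6 km.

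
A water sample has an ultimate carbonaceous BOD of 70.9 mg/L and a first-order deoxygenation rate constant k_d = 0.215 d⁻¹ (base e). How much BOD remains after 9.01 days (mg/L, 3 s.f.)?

L ≈ 10.2 mg/L

L_t = L₀ e^(−k_d t) = 70.9 × e^(−0.215×9.01) = 70.9 × 0.1441 = 10.22 mg/L.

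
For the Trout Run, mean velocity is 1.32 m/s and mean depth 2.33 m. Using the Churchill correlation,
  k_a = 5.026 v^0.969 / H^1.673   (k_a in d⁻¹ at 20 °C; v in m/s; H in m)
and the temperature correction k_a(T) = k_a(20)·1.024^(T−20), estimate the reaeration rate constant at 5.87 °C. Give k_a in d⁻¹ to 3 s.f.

k_a(20) = 5.026 × 1.32^0.969 / 2.33^1.673 = 5.026 × 1.309 / 4.117 = 1.598 d⁻¹.
k_a(5.87) = 1.598 × 1.024^(5.87−20) = 1.598 × 0.7153 = 1.143 d⁻¹.

k_a ≈ 1.14 d⁻¹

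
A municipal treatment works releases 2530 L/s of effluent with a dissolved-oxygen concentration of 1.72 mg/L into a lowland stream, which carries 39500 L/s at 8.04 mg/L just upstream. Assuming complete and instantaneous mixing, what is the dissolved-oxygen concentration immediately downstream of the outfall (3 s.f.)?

7.66 mg/L

Flow-weighted mixing: C = (Q_r C_r + Q_w C_w)/(Q_r + Q_w)
= (39500×8.04 + 2530×1.72)/(39500 + 2530) = 321900/42030 = 7.660 mg/L.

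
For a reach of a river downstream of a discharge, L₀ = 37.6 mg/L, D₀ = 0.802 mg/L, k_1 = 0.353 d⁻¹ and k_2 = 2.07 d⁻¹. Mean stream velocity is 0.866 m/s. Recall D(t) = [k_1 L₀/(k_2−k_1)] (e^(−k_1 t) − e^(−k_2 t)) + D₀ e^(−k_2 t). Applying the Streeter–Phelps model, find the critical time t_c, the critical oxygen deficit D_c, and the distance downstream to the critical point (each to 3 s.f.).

t_c = [1/(k_2−k_1)] ln[(k_2/k_1)(1 − D₀(k_2−k_1)/(k_1 L₀))]
= [1/(2.07−0.353)] ln[(2.07/0.353)(1 − 0.802×1.717/(0.353×37.6))]
= (1/1.717) ln[5.864 × 0.8963] = 0.5824 × ln(5.256) = 0.5824 × 1.659 = 0.9664 d.
L(t_c) = L₀ e^(−k_1 t_c) = 37.6 × 0.7110 = 26.73 mg/L, and at the critical point k_2 D_c = k_1 L, so D_c = (0.353/2.07) × 26.73 = 4.559 mg/L.
x_c = v t_c = 0.866 m/s × 0.9664 d × 86400 s/d = 72310 m ≈ 72.3 km.

t_c ≈ 0.966 d; D_c ≈ 4.56 mg/L; x_c ≈ 72.3 km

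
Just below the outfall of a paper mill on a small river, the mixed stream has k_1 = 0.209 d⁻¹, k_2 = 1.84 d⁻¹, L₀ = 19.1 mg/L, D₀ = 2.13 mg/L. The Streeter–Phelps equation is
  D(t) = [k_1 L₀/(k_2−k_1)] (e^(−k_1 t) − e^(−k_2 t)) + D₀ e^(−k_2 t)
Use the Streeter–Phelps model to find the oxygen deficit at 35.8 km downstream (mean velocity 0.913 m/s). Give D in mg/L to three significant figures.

D ≈ 2.09 mg/L

Travel time t = x/v = 35.8 km / (0.913 m/s) = 35800 m / 0.913 m/s = 39210 s = 0.4538 d.
k_1 L₀/(k_2−k_1) = 0.209×19.1/(1.84−0.209) = 3.992/1.631 = 2.448 mg/L.
e^(−k_1 t) = e^(−0.209×0.4538) = 0.9095; e^(−k_2 t) = e^(−1.84×0.4538) = 0.4338.
D = 2.448 × (0.9095 − 0.4338) + 2.13 × 0.4338 = 1.164 + 0.9241 = 2.088 mg/L.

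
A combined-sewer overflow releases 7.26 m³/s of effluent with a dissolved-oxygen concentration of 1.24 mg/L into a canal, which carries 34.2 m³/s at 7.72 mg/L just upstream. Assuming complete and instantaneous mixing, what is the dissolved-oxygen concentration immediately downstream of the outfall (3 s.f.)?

Flow-weighted mixing: C = (Q_r C_r + Q_w C_w)/(Q_r + Q_w)
= (34.2×7.72 + 7.26×1.24)/(34.2 + 7.26) = 273.0/41.46 = 6.585 mg/L.

6.59 mg/L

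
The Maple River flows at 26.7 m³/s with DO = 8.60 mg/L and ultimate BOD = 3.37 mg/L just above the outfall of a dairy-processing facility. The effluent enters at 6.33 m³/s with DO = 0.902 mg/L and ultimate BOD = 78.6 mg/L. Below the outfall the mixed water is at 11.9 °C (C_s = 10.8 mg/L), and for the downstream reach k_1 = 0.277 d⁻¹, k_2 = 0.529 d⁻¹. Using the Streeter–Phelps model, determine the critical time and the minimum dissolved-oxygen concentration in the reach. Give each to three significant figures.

Mixed DO = (26.7×8.60 + 6.33×0.902)/(26.7+6.33) = 235.3/33.03 = 7.125 mg/L.
Mixed L₀ = (26.7×3.37 + 6.33×78.6)/(33.03) = 587.5/33.03 = 17.79 mg/L.
Initial deficit D₀ = C_s − DO₀ = 10.8 − 7.125 = 3.675 mg/L.
t_c = (1/0.2520) ln[(0.529/0.277)(1 − 3.675×0.2520/(0.277×17.79))] = 3.968 × ln(1.551) = 1.741 d.
D_c = (0.277/0.529) × 17.79 × e^(−0.277×1.741) = 0.5236 × 17.79 × 0.6174 = 5.750 mg/L.
Minimum DO = 10.8 − 5.750 = 5.050 mg/L.

t_c ≈ 1.74 d; minimum DO ≈ 5.05 mg/L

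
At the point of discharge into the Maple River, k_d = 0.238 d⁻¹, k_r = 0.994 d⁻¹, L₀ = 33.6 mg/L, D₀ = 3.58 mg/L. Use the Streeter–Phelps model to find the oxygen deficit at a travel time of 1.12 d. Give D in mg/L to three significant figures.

D ≈ 5.80 mg/L

k_d L₀/(k_r−k_d) = 0.238×33.6/(0.994−0.238) = 7.997/0.7560 = 10.58 mg/L.
e^(−k_d t) = e^(−0.238×1.120) = 0.7660; e^(−k_r t) = e^(−0.994×1.120) = 0.3285.
D = 10.58 × (0.7660 − 0.3285) + 3.58 × 0.3285 = 4.628 + 1.176 = 5.804 mg/L.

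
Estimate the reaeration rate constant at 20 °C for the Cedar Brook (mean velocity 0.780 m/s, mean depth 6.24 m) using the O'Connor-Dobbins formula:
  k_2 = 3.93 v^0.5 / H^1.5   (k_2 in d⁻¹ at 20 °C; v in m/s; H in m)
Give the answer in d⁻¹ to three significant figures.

k_2 = 3.93 × 0.780^0.5 / 6.24^1.5 = 3.93 × 0.8832 / 15.59 = 0.2227 d⁻¹.

k_2 ≈ 0.223 d⁻¹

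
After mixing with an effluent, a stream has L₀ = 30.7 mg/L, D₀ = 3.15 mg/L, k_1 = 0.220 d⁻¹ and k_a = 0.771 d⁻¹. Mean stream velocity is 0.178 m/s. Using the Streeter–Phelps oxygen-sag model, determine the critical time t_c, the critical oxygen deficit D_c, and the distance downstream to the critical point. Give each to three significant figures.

With k_a/k_1 = 3.505 and 1 − D₀(k_a−k_1)/(k_1 L₀) = 0.7430,
t_c = ln(3.505 × 0.7430) / (0.771 − 0.220) = ln(2.604) / 0.5510 = 0.9570/0.5510 = 1.737 d.
D_c = (k_1/k_a) L₀ e^(−k_1 t_c) = (0.220/0.771) × 30.7 × e^(−0.220×1.737) = 0.2853 × 30.7 × 0.6824 = 5.978 mg/L.
x_c = v t_c = 0.178 m/s × 1.737 d × 86400 s/d = 26710 m ≈ 26.7 km.

t_c ≈ 1.74 d; D_c ≈ 5.98 mg/L; x_c ≈ 26.7 km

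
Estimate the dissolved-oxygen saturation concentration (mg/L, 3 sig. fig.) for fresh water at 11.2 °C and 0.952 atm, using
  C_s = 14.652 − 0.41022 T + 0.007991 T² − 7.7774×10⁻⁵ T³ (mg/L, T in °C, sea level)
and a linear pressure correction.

At sea level: C_s = 14.652 − 0.41022×11.2 + 0.007991×11.2² − 7.7774×10⁻⁵×11.2³ = 10.95 mg/L.
Pressure correction: C_s' = 10.95 × 0.952 = 10.43 mg/L.

C_s ≈ 10.4 mg/L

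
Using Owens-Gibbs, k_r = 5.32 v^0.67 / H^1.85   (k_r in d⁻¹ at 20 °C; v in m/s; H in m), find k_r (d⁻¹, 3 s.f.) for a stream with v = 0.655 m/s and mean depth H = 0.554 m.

k_r = 5.32 × 0.655^0.67 / 0.554^1.85 = 5.32 × 0.7532 / 0.3353 = 11.95 d⁻¹.

k_r ≈ 11.9 d⁻¹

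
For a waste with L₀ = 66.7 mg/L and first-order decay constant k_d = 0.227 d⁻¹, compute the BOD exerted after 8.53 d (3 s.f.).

y_t = L₀(1 − e^(−k_d t)) = 66.7 × (1 − e^(−0.227×8.53))
= 66.7 × (1 − 0.1442) = 66.7 × 0.8558 = 57.08 mg/L.

y ≈ 57.1 mg/L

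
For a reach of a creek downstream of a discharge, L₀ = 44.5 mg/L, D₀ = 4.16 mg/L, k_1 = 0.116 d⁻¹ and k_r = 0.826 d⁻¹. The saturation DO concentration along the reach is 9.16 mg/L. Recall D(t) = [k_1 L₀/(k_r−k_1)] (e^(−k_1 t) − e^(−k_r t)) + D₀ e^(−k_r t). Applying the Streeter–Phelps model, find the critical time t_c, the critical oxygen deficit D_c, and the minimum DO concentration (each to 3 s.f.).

t_c ≈ 1.57 d; D_c ≈ 5.21 mg/L; min DO ≈ 3.95 mg/L

At the critical point dD/dt = 0, so k_1 L₀ e^(−k_1 t) = k_r D. Substituting D(t) from the Streeter–Phelps equation and solving for t gives
t_c = ln[(k_r/k_1)(1 − D₀(k_r−k_1)/(k_1 L₀))] / (k_r−k_1).
Here k_r−k_1 = 0.7100 d⁻¹ and 1 − D₀(k_r−k_1)/(k_1 L₀) = 1 − 4.16×0.7100/(0.116×44.5) = 0.4278, so
t_c = ln(7.121 × 0.4278) / 0.7100 = 1.114 / 0.7100 = 1.569 d.
D_c = (k_1/k_r) L₀ e^(−k_1 t_c) = (0.116/0.826) × 44.5 × e^(−0.116×1.569) = 0.1404 × 44.5 × 0.8336 = 5.210 mg/L.
Minimum DO = C_s − D_c = 9.16 − 5.210 = 3.950 mg/L.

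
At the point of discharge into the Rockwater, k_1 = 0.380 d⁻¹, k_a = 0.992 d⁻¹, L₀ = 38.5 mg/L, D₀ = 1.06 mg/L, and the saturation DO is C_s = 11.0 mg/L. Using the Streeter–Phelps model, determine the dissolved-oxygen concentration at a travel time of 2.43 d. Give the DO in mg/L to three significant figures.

k_1 L₀/(k_a−k_1) = 0.380×38.5/(0.992−0.380) = 14.63/0.6120 = 23.91 mg/L.
e^(−k_1 t) = e^(−0.380×2.430) = 0.3972; e^(−k_a t) = e^(−0.992×2.430) = 0.08977.
D = 23.91 × (0.3972 − 0.08977) + 1.06 × 0.08977 = 7.348 + 0.09515 = 7.444 mg/L.
DO = C_s − D = 11.0 − 7.444 = 3.556 mg/L.

DO ≈ 3.56 mg/L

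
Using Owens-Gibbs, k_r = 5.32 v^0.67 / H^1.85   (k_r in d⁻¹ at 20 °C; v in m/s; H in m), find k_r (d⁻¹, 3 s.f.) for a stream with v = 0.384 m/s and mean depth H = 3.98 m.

k_r ≈ 0.218 d⁻¹

k_r = 5.32 × 0.384^0.67 / 3.98^1.85 = 5.32 × 0.5266 / 12.88 = 0.2176 d⁻¹.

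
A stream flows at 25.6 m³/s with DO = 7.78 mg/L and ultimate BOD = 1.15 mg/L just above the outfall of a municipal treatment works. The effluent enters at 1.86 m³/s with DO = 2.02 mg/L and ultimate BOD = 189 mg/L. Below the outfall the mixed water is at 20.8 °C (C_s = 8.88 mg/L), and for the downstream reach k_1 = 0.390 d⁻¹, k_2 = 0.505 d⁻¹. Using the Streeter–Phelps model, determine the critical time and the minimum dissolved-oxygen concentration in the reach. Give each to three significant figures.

t_c ≈ 1.97 d; minimum DO ≈ 3.91 mg/L

Mixed DO = (25.6×7.78 + 1.86×2.02)/(25.6+1.86) = 202.9/27.46 = 7.390 mg/L.
Mixed L₀ = (25.6×1.15 + 1.86×189)/(27.46) = 381.0/27.46 = 13.87 mg/L.
Initial deficit D₀ = C_s − DO₀ = 8.88 − 7.390 = 1.490 mg/L.
t_c = (1/0.1150) ln[(0.505/0.390)(1 − 1.490×0.1150/(0.390×13.87))] = 8.696 × ln(1.254) = 1.967 d.
D_c = (0.390/0.505) × 13.87 × e^(−0.390×1.967) = 0.7723 × 13.87 × 0.4643 = 4.975 mg/L.
Minimum DO = 8.88 − 4.975 = 3.905 mg/L.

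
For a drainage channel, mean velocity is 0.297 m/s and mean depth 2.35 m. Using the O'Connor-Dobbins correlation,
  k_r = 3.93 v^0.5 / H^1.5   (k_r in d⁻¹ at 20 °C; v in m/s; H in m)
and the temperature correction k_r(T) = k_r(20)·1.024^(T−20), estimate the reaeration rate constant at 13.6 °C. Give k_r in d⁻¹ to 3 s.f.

k_r(20) = 3.93 × 0.297^0.5 / 2.35^1.5 = 3.93 × 0.5450 / 3.602 = 0.5945 d⁻¹.
k_r(13.6) = 0.5945 × 1.024^(13.6−20) = 0.5945 × 0.8592 = 0.5108 d⁻¹.

k_r ≈ 0.511 d⁻¹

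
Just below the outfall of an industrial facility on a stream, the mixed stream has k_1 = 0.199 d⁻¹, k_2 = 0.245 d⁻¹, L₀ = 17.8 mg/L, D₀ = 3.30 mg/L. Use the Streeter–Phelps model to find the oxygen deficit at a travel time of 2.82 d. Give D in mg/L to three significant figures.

D ≈ 7.00 mg/L

k_1 L₀/(k_2−k_1) = 0.199×17.8/(0.245−0.199) = 3.542/0.04600 = 77.00 mg/L.
e^(−k_1 t) = e^(−0.199×2.820) = 0.5705; e^(−k_2 t) = e^(−0.245×2.820) = 0.5011.
D = 77.00 × (0.5705 − 0.5011) + 3.30 × 0.5011 = 5.345 + 1.654 = 6.999 mg/L.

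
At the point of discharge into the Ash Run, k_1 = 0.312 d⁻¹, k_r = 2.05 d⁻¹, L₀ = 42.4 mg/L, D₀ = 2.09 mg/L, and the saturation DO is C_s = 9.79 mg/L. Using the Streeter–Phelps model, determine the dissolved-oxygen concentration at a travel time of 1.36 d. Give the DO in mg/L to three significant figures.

k_1 L₀/(k_r−k_1) = 0.312×42.4/(2.05−0.312) = 13.23/1.738 = 7.612 mg/L.
e^(−k_1 t) = e^(−0.312×1.360) = 0.6542; e^(−k_r t) = e^(−2.05×1.360) = 0.06154.
D = 7.612 × (0.6542 − 0.06154) + 2.09 × 0.06154 = 4.511 + 0.1286 = 4.640 mg/L.
DO = C_s − D = 9.79 − 4.640 = 5.150 mg/L.

DO ≈ 5.15 mg/L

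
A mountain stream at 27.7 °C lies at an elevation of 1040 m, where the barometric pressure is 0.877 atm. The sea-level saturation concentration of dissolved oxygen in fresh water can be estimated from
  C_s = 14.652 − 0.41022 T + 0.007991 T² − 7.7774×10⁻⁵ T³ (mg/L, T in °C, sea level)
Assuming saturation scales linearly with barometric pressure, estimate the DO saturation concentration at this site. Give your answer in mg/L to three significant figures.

At sea level: C_s = 14.652 − 0.41022×27.7 + 0.007991×27.7² − 7.7774×10⁻⁵×27.7³ = 7.767 mg/L.
Pressure correction: C_s' = 7.767 × 0.877 = 6.812 mg/L.

C_s ≈ 6.81 mg/L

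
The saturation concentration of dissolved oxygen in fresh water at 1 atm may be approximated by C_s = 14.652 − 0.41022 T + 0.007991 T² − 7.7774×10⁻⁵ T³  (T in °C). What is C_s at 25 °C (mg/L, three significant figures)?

C_s ≈ 8.18 mg/L

C_s = 14.652 − 0.41022×25 + 0.007991×25² − 7.7774×10⁻⁵×25³ = 8.176 mg/L.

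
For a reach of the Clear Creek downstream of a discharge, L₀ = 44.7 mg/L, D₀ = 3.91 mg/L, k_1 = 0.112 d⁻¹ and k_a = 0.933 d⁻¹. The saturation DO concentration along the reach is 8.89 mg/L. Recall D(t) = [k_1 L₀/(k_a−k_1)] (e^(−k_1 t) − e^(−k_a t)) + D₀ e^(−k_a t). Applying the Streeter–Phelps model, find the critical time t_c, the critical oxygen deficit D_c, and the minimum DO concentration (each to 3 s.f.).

With k_a/k_1 = 8.330 and 1 − D₀(k_a−k_1)/(k_1 L₀) = 0.3588,
t_c = ln(8.330 × 0.3588) / (0.933 − 0.112) = ln(2.989) / 0.8210 = 1.095/0.8210 = 1.334 d.
D_c = (k_1/k_a) L₀ e^(−k_1 t_c) = (0.112/0.933) × 44.7 × e^(−0.112×1.334) = 0.1200 × 44.7 × 0.8613 = 4.621 mg/L.
Minimum DO = C_s − D_c = 8.89 − 4.621 = 4.269 mg/L.

t_c ≈ 1.33 d; D_c ≈ 4.62 mg/L; min DO ≈ 4.27 mg/L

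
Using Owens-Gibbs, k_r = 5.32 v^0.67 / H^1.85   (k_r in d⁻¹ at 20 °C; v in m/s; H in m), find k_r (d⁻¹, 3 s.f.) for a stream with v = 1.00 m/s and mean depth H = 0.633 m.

k_r = 5.32 × 1.00^0.67 / 0.633^1.85 = 5.32 × 1.000 / 0.4291 = 12.40 d⁻¹.

k_r ≈ 12.4 d⁻¹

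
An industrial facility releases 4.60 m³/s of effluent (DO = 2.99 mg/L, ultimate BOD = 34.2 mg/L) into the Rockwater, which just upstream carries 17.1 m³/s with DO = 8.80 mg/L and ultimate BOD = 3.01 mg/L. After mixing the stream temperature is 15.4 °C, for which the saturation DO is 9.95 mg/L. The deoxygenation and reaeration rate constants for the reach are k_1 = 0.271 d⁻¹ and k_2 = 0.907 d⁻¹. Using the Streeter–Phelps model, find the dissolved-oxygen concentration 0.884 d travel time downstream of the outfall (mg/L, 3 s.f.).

DO ≈ 7.49 mg/L

Mixed DO = (17.1×8.80 + 4.60×2.99)/(17.1+4.60) = 164.2/21.70 = 7.568 mg/L.
Mixed L₀ = (17.1×3.01 + 4.60×34.2)/(21.70) = 208.8/21.70 = 9.622 mg/L.
Initial deficit D₀ = C_s − DO₀ = 9.95 − 7.568 = 2.382 mg/L.
D(0.884) = [0.271×9.622/(0.907−0.271)](e^(−0.271×0.884) − e^(−0.907×0.884)) + 2.382 e^(−0.907×0.884)
= 4.100 × (0.7870 − 0.4485) + 2.382 × 0.4485 = 2.456 mg/L.
DO = 9.95 − 2.456 = 7.494 mg/L.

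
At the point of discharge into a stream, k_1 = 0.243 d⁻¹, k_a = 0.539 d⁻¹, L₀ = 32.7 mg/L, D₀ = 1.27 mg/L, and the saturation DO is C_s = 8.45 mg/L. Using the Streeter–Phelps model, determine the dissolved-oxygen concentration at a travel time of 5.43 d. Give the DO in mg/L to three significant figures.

k_1 L₀/(k_a−k_1) = 0.243×32.7/(0.539−0.243) = 7.946/0.2960 = 26.84 mg/L.
e^(−k_1 t) = e^(−0.243×5.430) = 0.2673; e^(−k_a t) = e^(−0.539×5.430) = 0.05357.
D = 26.84 × (0.2673 − 0.05357) + 1.27 × 0.05357 = 5.737 + 0.06803 = 5.805 mg/L.
DO = C_s − D = 8.45 − 5.805 = 2.645 mg/L.

DO ≈ 2.65 mg/L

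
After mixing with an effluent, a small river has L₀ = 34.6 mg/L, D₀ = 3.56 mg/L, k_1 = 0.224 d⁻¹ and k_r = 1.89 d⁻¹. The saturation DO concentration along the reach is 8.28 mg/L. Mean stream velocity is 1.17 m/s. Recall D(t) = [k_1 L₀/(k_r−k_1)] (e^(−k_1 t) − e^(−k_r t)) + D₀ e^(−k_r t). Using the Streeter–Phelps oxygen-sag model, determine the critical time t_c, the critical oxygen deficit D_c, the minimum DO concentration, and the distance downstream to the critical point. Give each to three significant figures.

t_c ≈ 0.410 d; D_c ≈ 3.74 mg/L; min DO ≈ 4.54 mg/L; x_c ≈ 41.5 km

t_c = [1/(k_r−k_1)] ln[(k_r/k_1)(1 − D₀(k_r−k_1)/(k_1 L₀))]
= [1/(1.89−0.224)] ln[(1.89/0.224)(1 − 3.56×1.666/(0.224×34.6))]
= (1/1.666) ln[8.438 × 0.2348] = 0.6002 × ln(1.981) = 0.6002 × 0.6835 = 0.4102 d.
D_c = (k_1/k_r) L₀ e^(−k_1 t_c) = (0.224/1.89) × 34.6 × e^(−0.224×0.4102) = 0.1185 × 34.6 × 0.9122 = 3.741 mg/L.
Minimum DO = C_s − D_c = 8.28 − 3.741 = 4.539 mg/L.
x_c = v t_c = 1.17 m/s × 0.4102 d × 86400 s/d = 41470 m ≈ 41.5 km.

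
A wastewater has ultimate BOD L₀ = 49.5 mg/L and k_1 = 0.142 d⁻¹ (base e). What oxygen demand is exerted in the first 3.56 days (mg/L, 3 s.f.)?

y_t = L₀(1 − e^(−k_1 t)) = 49.5 × (1 − e^(−0.142×3.56))
= 49.5 × (1 − 0.6032) = 49.5 × 0.3968 = 19.64 mg/L.

y ≈ 19.6 mg/L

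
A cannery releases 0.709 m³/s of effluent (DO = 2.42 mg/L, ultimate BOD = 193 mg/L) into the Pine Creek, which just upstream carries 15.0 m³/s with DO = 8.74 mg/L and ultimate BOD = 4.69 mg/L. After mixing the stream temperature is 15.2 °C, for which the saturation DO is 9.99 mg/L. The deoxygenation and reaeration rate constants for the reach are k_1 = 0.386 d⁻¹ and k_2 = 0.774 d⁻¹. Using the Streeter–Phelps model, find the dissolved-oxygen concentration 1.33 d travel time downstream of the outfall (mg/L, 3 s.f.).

Mixed DO = (15.0×8.74 + 0.709×2.42)/(15.0+0.709) = 132.8/15.71 = 8.455 mg/L.
Mixed L₀ = (15.0×4.69 + 0.709×193)/(15.71) = 207.2/15.71 = 13.19 mg/L.
Initial deficit D₀ = C_s − DO₀ = 9.99 − 8.455 = 1.535 mg/L.
D(1.33) = [0.386×13.19/(0.774−0.386)](e^(−0.386×1.33) − e^(−0.774×1.33)) + 1.535 e^(−0.774×1.33)
= 13.12 × (0.5985 − 0.3572) + 1.535 × 0.3572 = 3.714 mg/L.
DO = 9.99 − 3.714 = 6.276 mg/L.

DO ≈ 6.28 mg/L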